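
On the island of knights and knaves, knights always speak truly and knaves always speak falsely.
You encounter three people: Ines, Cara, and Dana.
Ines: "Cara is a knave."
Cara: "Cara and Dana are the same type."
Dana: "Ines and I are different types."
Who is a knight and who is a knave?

Ines is a knave, and the claim "Cara is a knave" is indeed false.
Cara is a knight, and the claim "Cara and Dana are the same type" is indeed true.
Dana (knight): "Ines and I are different types" — true. ✓

Ines is a knave, Cara is a knight, and Dana is a knight.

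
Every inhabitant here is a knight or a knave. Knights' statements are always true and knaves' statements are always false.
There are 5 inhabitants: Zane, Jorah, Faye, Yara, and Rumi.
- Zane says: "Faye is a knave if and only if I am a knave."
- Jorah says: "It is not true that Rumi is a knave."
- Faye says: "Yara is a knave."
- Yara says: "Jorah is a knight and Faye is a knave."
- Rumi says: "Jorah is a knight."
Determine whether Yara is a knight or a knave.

Yara is a knave.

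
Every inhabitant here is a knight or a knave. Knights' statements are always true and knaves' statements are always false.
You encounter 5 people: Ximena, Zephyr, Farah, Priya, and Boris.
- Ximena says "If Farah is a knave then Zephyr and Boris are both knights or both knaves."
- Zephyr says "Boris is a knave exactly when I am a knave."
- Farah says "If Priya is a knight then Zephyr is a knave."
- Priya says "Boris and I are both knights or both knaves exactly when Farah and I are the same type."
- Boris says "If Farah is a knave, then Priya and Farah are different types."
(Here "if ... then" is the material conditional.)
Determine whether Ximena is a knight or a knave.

Ximena is a knight.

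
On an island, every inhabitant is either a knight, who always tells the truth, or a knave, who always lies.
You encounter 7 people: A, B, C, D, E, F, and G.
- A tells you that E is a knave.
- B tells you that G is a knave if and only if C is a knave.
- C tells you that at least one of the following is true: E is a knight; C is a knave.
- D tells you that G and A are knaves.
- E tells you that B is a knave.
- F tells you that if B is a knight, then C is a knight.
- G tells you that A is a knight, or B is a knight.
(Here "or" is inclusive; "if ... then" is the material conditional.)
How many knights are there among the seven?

4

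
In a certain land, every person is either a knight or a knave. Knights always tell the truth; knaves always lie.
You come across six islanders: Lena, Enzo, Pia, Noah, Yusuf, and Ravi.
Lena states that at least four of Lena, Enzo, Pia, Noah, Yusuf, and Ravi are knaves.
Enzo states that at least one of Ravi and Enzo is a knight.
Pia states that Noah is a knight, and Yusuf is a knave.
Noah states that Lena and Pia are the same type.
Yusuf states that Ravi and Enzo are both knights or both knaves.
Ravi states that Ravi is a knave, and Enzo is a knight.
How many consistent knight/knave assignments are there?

1

Consistent assignments:
  Lena=knight, Enzo=knave, Pia=knave, Noah=knave, Yusuf=knight, Ravi=knave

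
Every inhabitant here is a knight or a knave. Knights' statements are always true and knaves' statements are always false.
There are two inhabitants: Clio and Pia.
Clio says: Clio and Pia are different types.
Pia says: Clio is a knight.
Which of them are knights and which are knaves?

Clio is a knave and Pia is a knave.

Clio (knave): "Clio and Pia are different types" — False. ✓
Pia (knave): "Clio is a knight" — False. ✓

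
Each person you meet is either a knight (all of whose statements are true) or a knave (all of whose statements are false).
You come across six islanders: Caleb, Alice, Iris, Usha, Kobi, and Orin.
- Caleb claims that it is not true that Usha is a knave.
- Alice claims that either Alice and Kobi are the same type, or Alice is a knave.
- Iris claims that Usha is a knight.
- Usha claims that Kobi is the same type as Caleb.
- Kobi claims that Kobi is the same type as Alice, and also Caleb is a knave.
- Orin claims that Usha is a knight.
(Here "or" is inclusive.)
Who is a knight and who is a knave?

Caleb is a knave, Alice is a knight, Iris is a knave, Usha is a knave, Kobi is a knight, and Orin is a knave.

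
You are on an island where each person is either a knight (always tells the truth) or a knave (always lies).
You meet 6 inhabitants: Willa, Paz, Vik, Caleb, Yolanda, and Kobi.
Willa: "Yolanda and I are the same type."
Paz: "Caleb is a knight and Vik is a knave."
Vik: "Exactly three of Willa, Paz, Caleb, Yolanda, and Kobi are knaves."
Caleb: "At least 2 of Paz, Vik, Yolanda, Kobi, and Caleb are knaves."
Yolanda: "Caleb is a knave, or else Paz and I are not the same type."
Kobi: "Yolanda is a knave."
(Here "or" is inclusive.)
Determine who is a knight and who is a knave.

Knights: Vik, Caleb, and Yolanda. Knaves: Willa, Paz, and Kobi.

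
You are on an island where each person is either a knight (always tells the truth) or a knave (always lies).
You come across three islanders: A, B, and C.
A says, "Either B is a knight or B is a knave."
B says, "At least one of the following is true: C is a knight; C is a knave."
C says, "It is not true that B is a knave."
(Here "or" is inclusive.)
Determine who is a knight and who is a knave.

A is a knight, B is a knight, and C is a knight.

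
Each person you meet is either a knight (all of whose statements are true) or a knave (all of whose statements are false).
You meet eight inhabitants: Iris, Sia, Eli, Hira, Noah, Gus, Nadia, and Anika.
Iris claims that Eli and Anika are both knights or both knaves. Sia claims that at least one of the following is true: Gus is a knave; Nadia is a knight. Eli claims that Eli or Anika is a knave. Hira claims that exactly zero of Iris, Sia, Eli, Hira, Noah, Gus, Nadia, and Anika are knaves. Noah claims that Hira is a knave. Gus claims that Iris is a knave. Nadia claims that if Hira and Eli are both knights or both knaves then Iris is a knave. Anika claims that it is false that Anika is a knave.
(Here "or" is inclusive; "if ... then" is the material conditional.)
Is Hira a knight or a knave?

Hira is a knave.

Consistent assignments: {Iris=knave, Sia=knight, Eli=knight, Hira=knave, Noah=knight, Gus=knight, Nadia=knight, Anika=knave}
In every consistent assignment, Hira is a knave.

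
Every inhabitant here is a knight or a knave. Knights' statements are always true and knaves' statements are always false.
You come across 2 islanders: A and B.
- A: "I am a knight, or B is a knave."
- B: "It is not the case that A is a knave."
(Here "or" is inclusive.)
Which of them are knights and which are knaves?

Knights: A and B. Knaves: none.

A (knight): "I am a knight, or B is a knave" — True. ✓
B is a knight, and the claim "it is not the case that A is a knave" is indeed True.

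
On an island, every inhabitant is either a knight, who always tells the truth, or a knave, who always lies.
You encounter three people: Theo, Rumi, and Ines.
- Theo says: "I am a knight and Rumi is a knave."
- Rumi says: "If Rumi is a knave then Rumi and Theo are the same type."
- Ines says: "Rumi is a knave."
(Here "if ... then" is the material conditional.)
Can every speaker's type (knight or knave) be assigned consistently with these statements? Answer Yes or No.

Yes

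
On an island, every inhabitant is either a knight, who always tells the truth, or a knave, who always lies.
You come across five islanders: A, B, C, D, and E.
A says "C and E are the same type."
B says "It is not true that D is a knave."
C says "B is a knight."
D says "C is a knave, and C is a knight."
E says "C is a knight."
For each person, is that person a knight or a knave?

Knights: A. Knaves: B, C, D, and E.

Suppose A is a knave. Then A's statement "C and E are the same type" would have to be false. Checking the 16 ways to assign the others, none is consistent with every speaker.
(For instance, with B=knave, C=knave, D=knave, E=knave, A's claim "C and E are the same type" comes out true where it would need to be false.)
So A must be a knight, making "C and E are the same type" true. Taking A=knight, B=knave, C=knave, D=knave, E=knave, each remaining statement checks out:
  B (knave): "it is not true that D is a knave" — false. ✓
  C (knave): "B is a knight" — false. ✓
  D (knave): "C is a knave, and C is a knight" — false. ✓
  E (knave): "C is a knight" — false. ✓
This is the unique consistent assignment.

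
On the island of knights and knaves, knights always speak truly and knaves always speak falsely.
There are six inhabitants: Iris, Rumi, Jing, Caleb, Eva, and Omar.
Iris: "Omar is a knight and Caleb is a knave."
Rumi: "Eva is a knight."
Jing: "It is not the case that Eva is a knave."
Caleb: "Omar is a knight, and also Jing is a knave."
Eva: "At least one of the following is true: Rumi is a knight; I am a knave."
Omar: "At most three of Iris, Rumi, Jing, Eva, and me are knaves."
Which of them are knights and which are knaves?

Knights: Iris, Rumi, Jing, Eva, and Omar. Knaves: Caleb.

Iris (knight): "Omar is a knight and Caleb is a knave" — True. ✓
Rumi is a knight; "Eva is a knight" is True, as required.
Jing (knight): "it is not the case that Eva is a knave" — True. ✓
Since Caleb is a knave, "Omar is a knight, and also Jing is a knave" needs to be false, which holds.
Eva is a knight; "at least one of the following is true: Rumi is a knight; I am a knave" is True, as required.
Omar (knight): "at most three of Iris, Rumi, Jing, Eva, and me are knaves" — True. ✓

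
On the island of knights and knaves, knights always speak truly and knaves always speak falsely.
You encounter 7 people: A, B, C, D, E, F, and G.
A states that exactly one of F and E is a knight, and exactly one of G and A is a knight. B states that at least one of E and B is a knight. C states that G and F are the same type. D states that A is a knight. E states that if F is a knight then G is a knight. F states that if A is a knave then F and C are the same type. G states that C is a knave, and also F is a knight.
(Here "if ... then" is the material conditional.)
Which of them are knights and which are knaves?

Knights: B, C, and E. Knaves: A, D, F, and G.

A (knave): "exactly one of F and E is a knight, and exactly one of G and A is a knight" — False. ✓
B is a knight, and the claim "at least one of E and B is a knight" is indeed True.
C is a knight, and the claim "G and F are the same type" is indeed True.
Since D is a knave, "A is a knight" needs to be False, which holds.
E is a knight, so "if F is a knight then G is a knight" must be True — and it is.
Since F is a knave, "if A is a knave then F and C are the same type" needs to be False, which holds.
G is a knave, and the claim "C is a knave, and also F is a knight" is indeed False.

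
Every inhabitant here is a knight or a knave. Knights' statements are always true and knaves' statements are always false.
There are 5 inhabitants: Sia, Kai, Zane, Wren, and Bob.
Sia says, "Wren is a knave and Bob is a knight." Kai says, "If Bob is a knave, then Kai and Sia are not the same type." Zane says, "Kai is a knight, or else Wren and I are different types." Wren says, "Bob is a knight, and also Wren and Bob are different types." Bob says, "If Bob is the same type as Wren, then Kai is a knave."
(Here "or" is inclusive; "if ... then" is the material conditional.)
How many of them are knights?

2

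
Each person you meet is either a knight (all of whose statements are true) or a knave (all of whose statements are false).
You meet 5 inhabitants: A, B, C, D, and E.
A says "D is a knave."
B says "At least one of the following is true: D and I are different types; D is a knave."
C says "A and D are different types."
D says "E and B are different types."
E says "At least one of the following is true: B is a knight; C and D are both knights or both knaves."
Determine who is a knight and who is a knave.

A is a knight, so "D is a knave" must be True — and it is.
As a knight, B's statement "at least one of the following is true: D and I are different types; D is a knave" should be True; it is.
Since C is a knight, "A and D are different types" needs to be True, which holds.
As a knave, D's statement "E and B are different types" should be False; it is.
As a knight, E's statement "at least one of the following is true: B is a knight; C and D are both knights or both knaves" should be True; it is.

A is a knight, B is a knight, C is a knight, D is a knave, and E is a knight.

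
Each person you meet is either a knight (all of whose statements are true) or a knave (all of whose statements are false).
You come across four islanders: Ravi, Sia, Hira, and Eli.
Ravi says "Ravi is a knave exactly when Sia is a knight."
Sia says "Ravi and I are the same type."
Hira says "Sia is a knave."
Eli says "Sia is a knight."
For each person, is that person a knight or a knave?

Ravi is a knight, Sia is a knave, Hira is a knight, and Eli is a knave.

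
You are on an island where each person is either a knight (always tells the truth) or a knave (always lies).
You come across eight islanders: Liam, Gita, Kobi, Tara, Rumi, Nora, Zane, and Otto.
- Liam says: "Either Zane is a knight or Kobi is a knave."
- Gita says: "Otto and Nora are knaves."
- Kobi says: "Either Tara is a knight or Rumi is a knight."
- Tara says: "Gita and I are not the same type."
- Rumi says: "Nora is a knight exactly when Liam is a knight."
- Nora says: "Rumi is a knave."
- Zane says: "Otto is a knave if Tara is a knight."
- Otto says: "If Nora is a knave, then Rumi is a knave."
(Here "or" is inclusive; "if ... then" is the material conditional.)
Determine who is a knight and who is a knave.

Liam is a knave, Gita is a knave, Kobi is a knight, Tara is a knight, Rumi is a knave, Nora is a knight, Zane is a knave, and Otto is a knight.

Liam is a knave; "either Zane is a knight or Kobi is a knave" is False, as required.
Gita is a knave; "Otto and Nora are knaves" is False, as required.
Since Kobi is a knight, "either Tara is a knight or Rumi is a knight" needs to be true, which holds.
Since Tara is a knight, "Gita and I are not the same type" needs to be true, which holds.
Rumi is a knave, so "Nora is a knight exactly when Liam is a knight" must be False — and it is.
Nora is a knight, so "Rumi is a knave" must be true — and it is.
Zane is a knave, so "Otto is a knave if Tara is a knight" must be False — and it is.
Otto is a knight, so "if Nora is a knave, then Rumi is a knave" must be true — and it is.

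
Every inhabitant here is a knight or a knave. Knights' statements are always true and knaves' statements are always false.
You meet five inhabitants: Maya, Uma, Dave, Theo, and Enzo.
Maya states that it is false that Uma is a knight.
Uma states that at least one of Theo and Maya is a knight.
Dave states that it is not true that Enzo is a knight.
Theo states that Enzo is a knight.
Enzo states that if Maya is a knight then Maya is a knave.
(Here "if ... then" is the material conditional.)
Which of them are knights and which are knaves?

Maya is a knave, Uma is a knight, Dave is a knave, Theo is a knight, and Enzo is a knight.

Since Maya is a knave, "it is false that Uma is a knight" needs to be False, which holds.
Uma is a knight, and the claim "at least one of Theo and Maya is a knight" is indeed true.
As a knave, Dave's statement "it is not true that Enzo is a knight" should be False; it is.
Theo is a knight; "Enzo is a knight" is true, as required.
Enzo is a knight; "if Maya is a knight then Maya is a knave" is true, as required.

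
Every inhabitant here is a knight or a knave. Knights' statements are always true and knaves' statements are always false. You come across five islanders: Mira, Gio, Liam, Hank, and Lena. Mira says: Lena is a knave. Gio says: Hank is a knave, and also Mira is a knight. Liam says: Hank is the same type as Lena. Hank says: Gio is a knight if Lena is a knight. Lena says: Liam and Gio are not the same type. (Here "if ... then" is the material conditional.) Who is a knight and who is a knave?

Mira is a knight; "Lena is a knave" is true, as required.
Gio (knave): "Hank is a knave, and also Mira is a knight" — False. ✓
Liam is a knave; "Hank is the same type as Lena" is False, as required.
Hank is a knight; "Gio is a knight if Lena is a knight" is true, as required.
As a knave, Lena's statement "Liam and Gio are not the same type" should be False; it is.

Knights: Mira and Hank. Knaves: Gio, Liam, and Lena.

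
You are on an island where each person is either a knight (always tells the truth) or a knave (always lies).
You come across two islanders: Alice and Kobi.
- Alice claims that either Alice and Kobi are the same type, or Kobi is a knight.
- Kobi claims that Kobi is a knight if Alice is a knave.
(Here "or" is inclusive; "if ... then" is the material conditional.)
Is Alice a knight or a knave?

Consistent assignments: {Alice=knight, Kobi=knight}
In every consistent assignment, Alice is a knight.

Alice is a knight.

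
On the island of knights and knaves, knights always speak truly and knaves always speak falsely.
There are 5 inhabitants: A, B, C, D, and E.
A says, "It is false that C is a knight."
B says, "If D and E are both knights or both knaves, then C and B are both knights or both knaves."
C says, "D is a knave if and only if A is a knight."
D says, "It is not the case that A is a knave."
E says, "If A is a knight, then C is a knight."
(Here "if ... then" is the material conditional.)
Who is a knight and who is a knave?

Knights: A, B, and D. Knaves: C and E.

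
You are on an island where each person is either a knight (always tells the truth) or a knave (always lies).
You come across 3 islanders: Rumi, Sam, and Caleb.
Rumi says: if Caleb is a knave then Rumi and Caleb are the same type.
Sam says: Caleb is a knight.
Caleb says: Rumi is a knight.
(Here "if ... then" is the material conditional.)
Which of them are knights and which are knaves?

Rumi is a knight, Sam is a knight, and Caleb is a knight.

Rumi is a knight, so "if Caleb is a knave then Rumi and Caleb are the same type" must be true — and it is.
Sam (knight): "Caleb is a knight" — true. ✓
Caleb is a knight, so "Rumi is a knight" must be true — and it is.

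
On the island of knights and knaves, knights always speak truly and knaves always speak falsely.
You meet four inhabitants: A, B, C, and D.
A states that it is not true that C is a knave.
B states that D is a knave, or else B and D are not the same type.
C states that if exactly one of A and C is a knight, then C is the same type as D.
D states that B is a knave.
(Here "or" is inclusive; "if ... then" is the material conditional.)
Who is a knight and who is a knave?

Knights: A, B, and C. Knaves: D.

A is a knight, so "it is not true that C is a knave" must be true — and it is.
B (knight): "D is a knave, or else B and D are not the same type" — true. ✓
C (knight): "if exactly one of A and C is a knight, then C is the same type as D" — true. ✓
D is a knave, and the claim "B is a knave" is indeed False.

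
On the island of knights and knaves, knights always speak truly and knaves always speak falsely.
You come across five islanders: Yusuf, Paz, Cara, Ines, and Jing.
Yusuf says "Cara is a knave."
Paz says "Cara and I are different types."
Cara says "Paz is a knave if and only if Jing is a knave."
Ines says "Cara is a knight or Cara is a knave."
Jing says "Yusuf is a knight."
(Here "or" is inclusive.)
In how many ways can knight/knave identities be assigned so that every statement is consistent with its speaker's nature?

1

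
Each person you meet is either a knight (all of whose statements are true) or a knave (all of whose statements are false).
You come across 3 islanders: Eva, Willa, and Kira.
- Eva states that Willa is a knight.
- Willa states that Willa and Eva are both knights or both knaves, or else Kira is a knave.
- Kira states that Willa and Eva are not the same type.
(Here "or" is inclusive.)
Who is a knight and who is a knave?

Eva is a knight, Willa is a knight, and Kira is a knave.

Suppose Eva is a knave. Then Eva's statement "Willa is a knight" would have to be false. Checking the 4 ways to assign the others, none is consistent with every speaker.
(For instance, with Willa=knight, Kira=knave, Eva's claim "Willa is a knight" comes out true where it would need to be false.)
So Eva must be a knight, making "Willa is a knight" true. Taking Eva=knight, Willa=knight, Kira=knave, each remaining statement checks out:
  Willa (knight): "Willa and Eva are both knights or both knaves, or else Kira is a knave" — true. ✓
  Kira (knave): "Willa and Eva are not the same type" — false. ✓
This is the unique consistent assignment.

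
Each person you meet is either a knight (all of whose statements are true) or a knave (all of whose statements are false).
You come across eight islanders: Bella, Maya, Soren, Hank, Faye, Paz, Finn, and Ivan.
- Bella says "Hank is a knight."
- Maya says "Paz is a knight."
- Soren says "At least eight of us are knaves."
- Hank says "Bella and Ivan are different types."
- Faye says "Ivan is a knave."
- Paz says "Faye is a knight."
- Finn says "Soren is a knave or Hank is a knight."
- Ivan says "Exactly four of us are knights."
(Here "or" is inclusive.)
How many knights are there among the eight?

The unique consistent assignment is Bella=knight, Maya=knight, Soren=knave, Hank=knight, Faye=knight, Paz=knight, Finn=knight, Ivan=knave.
That has 6 knights.

6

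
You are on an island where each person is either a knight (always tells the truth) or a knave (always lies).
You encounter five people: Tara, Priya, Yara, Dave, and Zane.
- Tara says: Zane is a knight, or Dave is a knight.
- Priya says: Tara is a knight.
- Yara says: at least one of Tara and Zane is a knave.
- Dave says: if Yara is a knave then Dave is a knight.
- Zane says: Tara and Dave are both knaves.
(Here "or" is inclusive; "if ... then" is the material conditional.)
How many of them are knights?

4

The unique consistent assignment is Tara=knight, Priya=knight, Yara=knight, Dave=knight, Zane=knave.
That has 4 knights.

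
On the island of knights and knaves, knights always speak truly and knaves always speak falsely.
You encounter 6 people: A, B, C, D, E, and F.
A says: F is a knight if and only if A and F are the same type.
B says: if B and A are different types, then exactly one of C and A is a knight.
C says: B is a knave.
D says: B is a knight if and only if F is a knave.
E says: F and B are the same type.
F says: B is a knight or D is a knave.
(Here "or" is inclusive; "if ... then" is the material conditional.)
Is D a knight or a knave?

D is a knave.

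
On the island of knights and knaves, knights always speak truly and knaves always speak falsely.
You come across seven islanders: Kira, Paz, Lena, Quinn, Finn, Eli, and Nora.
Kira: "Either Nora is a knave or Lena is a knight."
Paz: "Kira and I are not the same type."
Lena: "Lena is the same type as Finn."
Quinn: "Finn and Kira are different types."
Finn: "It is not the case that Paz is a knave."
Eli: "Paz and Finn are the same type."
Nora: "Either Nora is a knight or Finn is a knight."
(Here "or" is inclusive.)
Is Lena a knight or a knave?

Lena is a knave.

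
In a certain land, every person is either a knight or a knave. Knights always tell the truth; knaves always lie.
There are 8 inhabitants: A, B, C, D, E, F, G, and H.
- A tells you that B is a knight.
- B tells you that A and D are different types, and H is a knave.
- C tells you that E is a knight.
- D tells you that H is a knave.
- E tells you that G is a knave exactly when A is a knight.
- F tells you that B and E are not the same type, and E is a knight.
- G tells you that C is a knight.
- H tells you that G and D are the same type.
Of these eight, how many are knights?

1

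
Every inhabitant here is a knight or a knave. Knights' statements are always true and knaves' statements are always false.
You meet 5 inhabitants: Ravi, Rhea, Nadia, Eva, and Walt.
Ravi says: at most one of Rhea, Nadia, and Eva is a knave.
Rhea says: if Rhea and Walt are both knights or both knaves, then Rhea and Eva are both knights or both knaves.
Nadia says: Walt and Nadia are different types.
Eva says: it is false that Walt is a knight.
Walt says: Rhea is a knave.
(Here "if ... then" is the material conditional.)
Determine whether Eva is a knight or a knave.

Consistent assignments: {Ravi=knight, Rhea=knight, Nadia=knight, Eva=knight, Walt=knave}; {Ravi=knight, Rhea=knight, Nadia=knave, Eva=knight, Walt=knave}
In every consistent assignment, Eva is a knight.

Eva is a knight.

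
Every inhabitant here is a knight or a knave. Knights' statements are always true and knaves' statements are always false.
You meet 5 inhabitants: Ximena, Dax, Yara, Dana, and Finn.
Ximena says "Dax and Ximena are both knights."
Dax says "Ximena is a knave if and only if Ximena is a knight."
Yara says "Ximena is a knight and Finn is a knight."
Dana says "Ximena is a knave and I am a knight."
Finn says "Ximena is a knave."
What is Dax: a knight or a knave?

Consistent assignments: {Ximena=knave, Dax=knave, Yara=knave, Dana=knight, Finn=knight}; {Ximena=knave, Dax=knave, Yara=knave, Dana=knave, Finn=knight}
In every consistent assignment, Dax is a knave.

Dax is a knave.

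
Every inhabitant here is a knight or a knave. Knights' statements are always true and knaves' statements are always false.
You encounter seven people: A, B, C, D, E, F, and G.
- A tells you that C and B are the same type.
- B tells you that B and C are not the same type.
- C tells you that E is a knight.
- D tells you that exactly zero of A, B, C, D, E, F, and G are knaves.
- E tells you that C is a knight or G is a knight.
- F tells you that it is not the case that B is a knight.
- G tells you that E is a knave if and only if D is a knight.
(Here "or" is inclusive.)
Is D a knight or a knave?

D is a knave.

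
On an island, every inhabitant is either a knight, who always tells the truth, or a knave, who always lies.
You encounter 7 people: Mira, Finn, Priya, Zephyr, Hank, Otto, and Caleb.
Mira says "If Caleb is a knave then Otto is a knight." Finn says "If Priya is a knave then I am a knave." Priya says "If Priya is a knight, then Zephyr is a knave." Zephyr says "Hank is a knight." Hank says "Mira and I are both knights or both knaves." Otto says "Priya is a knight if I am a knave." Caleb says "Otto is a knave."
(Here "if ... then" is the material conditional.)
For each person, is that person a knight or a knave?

Mira is a knight, Finn is a knight, Priya is a knight, Zephyr is a knave, Hank is a knave, Otto is a knight, and Caleb is a knave.

Mira (knight): "if Caleb is a knave then Otto is a knight" — true. ✓
Finn is a knight, and the claim "if Priya is a knave then I am a knave" is indeed true.
As a knight, Priya's statement "if Priya is a knight, then Zephyr is a knave" should be true; it is.
Zephyr is a knave, and the claim "Hank is a knight" is indeed False.
Hank is a knave, so "Mira and I are both knights or both knaves" must be False — and it is.
Otto (knight): "Priya is a knight if I am a knave" — true. ✓
Since Caleb is a knave, "Otto is a knave" needs to be False, which holds.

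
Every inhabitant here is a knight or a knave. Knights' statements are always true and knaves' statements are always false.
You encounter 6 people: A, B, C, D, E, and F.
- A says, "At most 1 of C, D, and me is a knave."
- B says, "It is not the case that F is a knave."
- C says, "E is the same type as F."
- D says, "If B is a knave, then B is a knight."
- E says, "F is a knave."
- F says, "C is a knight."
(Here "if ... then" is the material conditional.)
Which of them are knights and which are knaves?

A is a knave; "at most 1 of C, D, and me is a knave" is false, as required.
B is a knave, so "it is not the case that F is a knave" must be false — and it is.
C is a knave, and the claim "E is the same type as F" is indeed false.
Since D is a knave, "if B is a knave, then B is a knight" needs to be false, which holds.
E (knight): "F is a knave" — true. ✓
As a knave, F's statement "C is a knight" should be false; it is.

A is a knave, B is a knave, C is a knave, D is a knave, E is a knight, and F is a knave.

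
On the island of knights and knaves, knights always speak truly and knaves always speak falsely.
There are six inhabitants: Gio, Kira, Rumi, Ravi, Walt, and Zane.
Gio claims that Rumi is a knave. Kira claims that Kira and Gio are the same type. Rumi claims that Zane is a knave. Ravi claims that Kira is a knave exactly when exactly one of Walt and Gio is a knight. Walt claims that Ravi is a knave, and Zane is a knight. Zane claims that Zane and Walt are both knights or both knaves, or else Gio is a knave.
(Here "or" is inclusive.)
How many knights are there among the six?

3

The unique consistent assignment is Gio=knight, Kira=knave, Rumi=knave, Ravi=knave, Walt=knight, Zane=knight.
That has 3 knights.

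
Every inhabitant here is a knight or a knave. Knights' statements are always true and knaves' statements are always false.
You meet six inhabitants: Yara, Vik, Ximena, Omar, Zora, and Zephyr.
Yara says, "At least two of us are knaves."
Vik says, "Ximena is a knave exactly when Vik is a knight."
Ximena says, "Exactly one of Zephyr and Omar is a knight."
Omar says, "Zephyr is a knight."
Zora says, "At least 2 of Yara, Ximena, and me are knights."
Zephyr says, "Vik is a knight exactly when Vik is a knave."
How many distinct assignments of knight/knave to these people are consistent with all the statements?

Consistent assignments:
  Yara=knight, Vik=knight, Ximena=knave, Omar=knave, Zora=knight, Zephyr=knave
  Yara=knight, Vik=knight, Ximena=knave, Omar=knave, Zora=knave, Zephyr=knave
  Yara=knight, Vik=knave, Ximena=knave, Omar=knave, Zora=knight, Zephyr=knave
  Yara=knight, Vik=knave, Ximena=knave, Omar=knave, Zora=knave, Zephyr=knave

4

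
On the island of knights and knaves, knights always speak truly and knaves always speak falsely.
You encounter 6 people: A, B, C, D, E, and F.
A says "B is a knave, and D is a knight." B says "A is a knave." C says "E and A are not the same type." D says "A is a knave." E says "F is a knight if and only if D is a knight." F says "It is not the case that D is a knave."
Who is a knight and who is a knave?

A is a knave, B is a knight, C is a knight, D is a knight, E is a knight, and F is a knight.

A is a knave; "B is a knave, and D is a knight" is false, as required.
Since B is a knight, "A is a knave" needs to be true, which holds.
As a knight, C's statement "E and A are not the same type" should be true; it is.
D is a knight; "A is a knave" is true, as required.
E is a knight, and the claim "F is a knight if and only if D is a knight" is indeed true.
As a knight, F's statement "it is not the case that D is a knave" should be true; it is.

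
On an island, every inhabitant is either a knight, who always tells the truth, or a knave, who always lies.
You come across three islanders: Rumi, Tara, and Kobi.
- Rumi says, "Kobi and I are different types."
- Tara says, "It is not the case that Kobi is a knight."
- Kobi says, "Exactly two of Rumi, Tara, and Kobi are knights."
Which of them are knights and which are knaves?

Rumi is a knave, and the claim "Kobi and I are different types" is indeed false.
Tara is a knight, so "it is not the case that Kobi is a knight" must be true — and it is.
Kobi is a knave, and the claim "exactly two of Rumi, Tara, and Kobi are knights" is indeed false.

Rumi is a knave, Tara is a knight, and Kobi is a knave.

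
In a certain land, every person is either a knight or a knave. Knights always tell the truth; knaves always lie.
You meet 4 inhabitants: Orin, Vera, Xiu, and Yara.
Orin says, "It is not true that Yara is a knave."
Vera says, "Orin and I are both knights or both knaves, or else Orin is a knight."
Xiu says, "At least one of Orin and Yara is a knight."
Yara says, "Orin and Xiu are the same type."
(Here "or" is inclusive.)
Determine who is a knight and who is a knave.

Knights: Orin, Vera, Xiu, and Yara. Knaves: none.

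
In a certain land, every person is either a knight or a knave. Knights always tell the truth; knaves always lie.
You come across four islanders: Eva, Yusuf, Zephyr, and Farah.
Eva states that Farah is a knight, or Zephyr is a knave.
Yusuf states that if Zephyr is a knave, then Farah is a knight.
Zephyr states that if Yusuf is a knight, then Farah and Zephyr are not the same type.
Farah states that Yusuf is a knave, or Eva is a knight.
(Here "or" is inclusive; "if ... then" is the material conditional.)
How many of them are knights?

2

The unique consistent assignment is Eva=knave, Yusuf=knight, Zephyr=knight, Farah=knave.
That has 2 knights.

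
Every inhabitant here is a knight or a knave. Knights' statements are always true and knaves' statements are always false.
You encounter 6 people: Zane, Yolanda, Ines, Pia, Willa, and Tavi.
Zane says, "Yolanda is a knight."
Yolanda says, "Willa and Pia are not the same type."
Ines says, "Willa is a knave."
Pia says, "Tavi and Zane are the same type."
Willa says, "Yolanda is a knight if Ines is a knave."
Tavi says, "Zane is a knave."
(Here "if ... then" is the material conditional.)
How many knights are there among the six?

3

The unique consistent assignment is Zane=knight, Yolanda=knight, Ines=knave, Pia=knave, Willa=knight, Tavi=knave.
That has 3 knights.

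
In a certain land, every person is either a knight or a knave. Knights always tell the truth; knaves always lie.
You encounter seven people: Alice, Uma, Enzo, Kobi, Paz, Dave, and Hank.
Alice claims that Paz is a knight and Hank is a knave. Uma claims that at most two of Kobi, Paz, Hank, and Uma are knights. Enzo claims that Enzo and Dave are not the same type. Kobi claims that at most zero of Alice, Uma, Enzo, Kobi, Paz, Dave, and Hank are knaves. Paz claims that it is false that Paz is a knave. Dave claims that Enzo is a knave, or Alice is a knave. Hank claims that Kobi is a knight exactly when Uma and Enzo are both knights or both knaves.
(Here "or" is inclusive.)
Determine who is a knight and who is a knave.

Alice is a knight, Uma is a knight, Enzo is a knight, Kobi is a knave, Paz is a knight, Dave is a knave, and Hank is a knave.

Alice is a knight; "Paz is a knight and Hank is a knave" is true, as required.
As a knight, Uma's statement "at most two of Kobi, Paz, Hank, and Uma are knights" should be true; it is.
Enzo is a knight, and the claim "Enzo and Dave are not the same type" is indeed true.
Since Kobi is a knave, "at most zero of Alice, Uma, Enzo, Kobi, Paz, Dave, and Hank are knaves" needs to be false, which holds.
Paz is a knight, and the claim "it is false that Paz is a knave" is indeed true.
Dave (knave): "Enzo is a knave, or Alice is a knave" — false. ✓
Hank (knave): "Kobi is a knight exactly when Uma and Enzo are both knights or both knaves" — false. ✓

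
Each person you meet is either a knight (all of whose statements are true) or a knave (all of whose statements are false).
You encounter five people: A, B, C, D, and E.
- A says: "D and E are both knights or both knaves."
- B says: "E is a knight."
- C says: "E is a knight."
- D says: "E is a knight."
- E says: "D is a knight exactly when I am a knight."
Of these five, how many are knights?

5

The unique consistent assignment is A=knight, B=knight, C=knight, D=knight, E=knight.
That has 5 knights.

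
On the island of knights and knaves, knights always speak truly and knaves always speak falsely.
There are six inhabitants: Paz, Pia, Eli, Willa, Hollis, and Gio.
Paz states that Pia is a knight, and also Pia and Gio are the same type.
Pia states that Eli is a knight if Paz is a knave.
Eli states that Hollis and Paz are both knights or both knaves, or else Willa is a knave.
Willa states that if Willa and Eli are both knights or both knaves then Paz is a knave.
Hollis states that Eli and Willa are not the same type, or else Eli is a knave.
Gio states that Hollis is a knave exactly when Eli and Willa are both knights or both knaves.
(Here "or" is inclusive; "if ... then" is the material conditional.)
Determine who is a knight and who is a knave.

Paz is a knave; "Pia is a knight, and also Pia and Gio are the same type" is false, as required.
Pia is a knave, so "Eli is a knight if Paz is a knave" must be false — and it is.
Since Eli is a knave, "Hollis and Paz are both knights or both knaves, or else Willa is a knave" needs to be false, which holds.
As a knight, Willa's statement "if Willa and Eli are both knights or both knaves then Paz is a knave" should be true; it is.
Hollis is a knight, so "Eli and Willa are not the same type, or else Eli is a knave" must be true — and it is.
Gio is a knight, and the claim "Hollis is a knave exactly when Eli and Willa are both knights or both knaves" is indeed true.

Paz is a knave, Pia is a knave, Eli is a knave, Willa is a knight, Hollis is a knight, and Gio is a knight.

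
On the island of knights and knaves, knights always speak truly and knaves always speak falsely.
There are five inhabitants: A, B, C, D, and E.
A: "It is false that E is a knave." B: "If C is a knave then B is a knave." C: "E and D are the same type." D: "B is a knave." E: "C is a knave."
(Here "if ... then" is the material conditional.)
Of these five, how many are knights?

2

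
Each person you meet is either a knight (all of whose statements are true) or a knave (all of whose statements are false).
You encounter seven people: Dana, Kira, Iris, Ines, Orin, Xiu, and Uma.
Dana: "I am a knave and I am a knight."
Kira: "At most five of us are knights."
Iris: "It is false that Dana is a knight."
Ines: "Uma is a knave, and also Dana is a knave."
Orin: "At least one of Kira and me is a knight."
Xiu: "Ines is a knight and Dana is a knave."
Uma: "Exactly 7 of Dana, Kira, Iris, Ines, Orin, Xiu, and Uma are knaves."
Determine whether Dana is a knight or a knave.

Dana is a knave.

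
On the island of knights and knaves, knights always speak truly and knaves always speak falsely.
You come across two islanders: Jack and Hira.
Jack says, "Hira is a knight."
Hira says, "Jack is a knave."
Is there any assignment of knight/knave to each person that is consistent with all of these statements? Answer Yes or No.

No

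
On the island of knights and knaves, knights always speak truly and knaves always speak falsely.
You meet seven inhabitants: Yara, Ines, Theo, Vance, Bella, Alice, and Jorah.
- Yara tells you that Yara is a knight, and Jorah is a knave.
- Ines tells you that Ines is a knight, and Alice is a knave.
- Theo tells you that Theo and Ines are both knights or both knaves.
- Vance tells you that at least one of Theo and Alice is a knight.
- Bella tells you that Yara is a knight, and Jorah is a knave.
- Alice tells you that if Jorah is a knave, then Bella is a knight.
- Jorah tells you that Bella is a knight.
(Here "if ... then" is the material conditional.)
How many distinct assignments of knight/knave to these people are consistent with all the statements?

2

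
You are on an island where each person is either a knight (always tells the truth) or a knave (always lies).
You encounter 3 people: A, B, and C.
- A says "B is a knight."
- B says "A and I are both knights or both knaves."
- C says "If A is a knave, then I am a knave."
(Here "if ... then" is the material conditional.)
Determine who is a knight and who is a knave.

A is a knight, B is a knight, and C is a knight.

As a knight, A's statement "B is a knight" should be true; it is.
B is a knight, and the claim "A and I are both knights or both knaves" is indeed true.
Since C is a knight, "if A is a knave, then I am a knave" needs to be true, which holds.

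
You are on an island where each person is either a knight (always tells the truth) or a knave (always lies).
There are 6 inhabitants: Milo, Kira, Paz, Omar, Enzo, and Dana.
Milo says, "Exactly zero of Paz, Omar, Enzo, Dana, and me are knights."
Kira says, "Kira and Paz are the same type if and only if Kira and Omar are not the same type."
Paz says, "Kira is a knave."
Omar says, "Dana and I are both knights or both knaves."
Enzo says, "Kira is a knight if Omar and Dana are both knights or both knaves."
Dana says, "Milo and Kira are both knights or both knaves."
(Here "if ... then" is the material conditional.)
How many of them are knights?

The unique consistent assignment is Milo=knave, Kira=knave, Paz=knight, Omar=knight, Enzo=knave, Dana=knight.
That has 3 knights.

3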